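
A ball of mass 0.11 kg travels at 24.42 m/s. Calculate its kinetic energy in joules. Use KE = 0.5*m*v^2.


KE = 0.5 * m * v^2
KE = 0.5 * 0.11 * 24.42^2
KE = 0.5 * 0.11 * 596.3364 = 32.7985 J

32.7985 J


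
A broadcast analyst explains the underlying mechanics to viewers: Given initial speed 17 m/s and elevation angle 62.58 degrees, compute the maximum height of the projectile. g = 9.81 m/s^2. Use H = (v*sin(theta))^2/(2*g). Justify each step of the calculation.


H = (v*sin(theta))^2 / (2*g)
vy = v*sin(theta) = 17 * sin(62.58 deg) = 15.0901 m/s
H = vy^2 / (2*g) = 227.712 / (2*9.81)
H = 227.712 / 19.62 = 11.6061 m

11.6061 m


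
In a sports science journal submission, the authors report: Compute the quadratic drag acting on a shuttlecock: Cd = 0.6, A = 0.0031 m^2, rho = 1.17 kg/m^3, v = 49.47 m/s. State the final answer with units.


Fd = 0.5 * Cd * rho * A * v^2
Fd = 0.5 * 0.6 * 1.17 * 0.0031 * 49.47^2
v^2 = 2447.2809
Fd = 0.5 * 0.6 * 1.17 * 0.0031 * 2447.2809 = 2.6629 N

2.6629 N


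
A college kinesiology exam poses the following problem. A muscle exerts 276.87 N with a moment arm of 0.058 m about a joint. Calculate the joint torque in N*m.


tau = F * d
tau = 276.87 * 0.058
tau = 16.0585 N*m

16.0585 N*m


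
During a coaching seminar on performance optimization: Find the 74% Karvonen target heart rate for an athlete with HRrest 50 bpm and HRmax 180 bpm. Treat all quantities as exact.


Target = HRrest + pct*(HRmax - HRrest)
Heart rate reserve = HRmax - HRrest = 180 - 50 = 130 bpm
Fraction = 74% = 0.74
Target = 50 + 0.74 * 130
Target = 50 + 96.2 = 146.2 bpm

146.2 bpm


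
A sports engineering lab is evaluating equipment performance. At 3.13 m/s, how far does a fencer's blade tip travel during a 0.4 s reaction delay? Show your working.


d = v * t
d = 3.13 * 0.4
d = 1.252 m

1.252 m


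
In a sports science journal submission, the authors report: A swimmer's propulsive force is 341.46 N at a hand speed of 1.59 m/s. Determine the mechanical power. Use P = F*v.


P = F * v
P = 341.46 * 1.59
P = 542.9214 W

542.9214 W


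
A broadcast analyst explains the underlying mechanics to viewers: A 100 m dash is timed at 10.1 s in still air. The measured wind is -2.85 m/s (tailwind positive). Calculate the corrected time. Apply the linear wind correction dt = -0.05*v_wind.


dt = -0.05 * v_wind = -0.05 * -2.85 = 0.1425 s
t_corrected = t_still + dt = 10.1 + (0.1425)
t_corrected = 10.2425 s

10.2425 s


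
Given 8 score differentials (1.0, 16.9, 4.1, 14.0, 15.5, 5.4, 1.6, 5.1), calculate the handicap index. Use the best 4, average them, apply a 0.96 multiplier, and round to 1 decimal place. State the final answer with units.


All differentials: 1.0, 16.9, 4.1, 14.0, 15.5, 5.4, 1.6, 5.1
Sorted: 1.0, 1.6, 4.1, 5.1, 5.4, 14.0, 15.5, 16.9
Best 4: 1.0, 1.6, 4.1, 5.1
Average of best = 11.8 / 4 = 2.95
Raw index = 2.95 * 0.96 = 2.832
Handicap index = round(2.832, 1) = 2.8

2.8


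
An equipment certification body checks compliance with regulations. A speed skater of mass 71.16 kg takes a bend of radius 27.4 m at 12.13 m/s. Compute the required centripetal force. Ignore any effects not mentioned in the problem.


Fc = m * v^2 / r
v^2 = 12.13^2 = 147.1369
Fc = 71.16 * 147.1369 / 27.4
Fc = 10470.2618 / 27.4 = 382.1263 N

382.1263 N


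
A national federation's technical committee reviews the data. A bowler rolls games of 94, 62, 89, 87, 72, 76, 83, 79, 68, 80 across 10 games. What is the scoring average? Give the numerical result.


Average = sum / n
Sum = 790
Average = 790 / 10 = 79

79


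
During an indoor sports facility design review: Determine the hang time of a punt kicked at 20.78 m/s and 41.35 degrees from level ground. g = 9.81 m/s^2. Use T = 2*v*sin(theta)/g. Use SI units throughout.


T = 2*v*sin(theta)/g
sin(theta) = sin(41.35 deg) = 0.6607
T = 2*20.78*0.6607 / 9.81
T = 27.4569 / 9.81 = 2.7989 s

2.7989 s


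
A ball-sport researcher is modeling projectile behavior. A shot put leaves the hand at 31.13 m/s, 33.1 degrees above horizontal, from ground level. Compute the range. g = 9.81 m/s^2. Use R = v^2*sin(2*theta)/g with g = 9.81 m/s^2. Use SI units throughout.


R = v^2 * sin(2*theta) / g
Convert angle to radians: theta = 33.1 deg = 0.5777 rad
sin(2*theta) = sin(1.1554) = 0.915
R = 31.13^2 * 0.915 / 9.81
R = 969.0769 * 0.915 / 9.81 = 90.3839 m

90.3839 m


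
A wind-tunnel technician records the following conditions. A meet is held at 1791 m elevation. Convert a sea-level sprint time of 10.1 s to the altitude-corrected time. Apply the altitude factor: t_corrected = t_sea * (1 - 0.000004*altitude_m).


Correction factor = 1 - 0.000004 * 1791 = 0.992836
t_corrected = t_sea * factor = 10.1 * 0.992836
t_corrected = 10.0276 s

10.0276 s


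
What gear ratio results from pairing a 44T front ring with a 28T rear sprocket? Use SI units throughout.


GR = front_teeth / rear_teeth
GR = 44 / 28
GR = 1.5714

1.5714


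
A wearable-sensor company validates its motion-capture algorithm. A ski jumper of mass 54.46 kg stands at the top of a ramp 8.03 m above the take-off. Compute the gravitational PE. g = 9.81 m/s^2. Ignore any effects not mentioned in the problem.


PE = m * g * h
PE = 54.46 * 9.81 * 8.03
PE = 534.2526 * 8.03 = 4290.0484 J

4290.0484 J


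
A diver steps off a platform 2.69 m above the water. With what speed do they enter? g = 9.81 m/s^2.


v = sqrt(2 * g * h)
v = sqrt(2 * 9.81 * 2.69)
v = sqrt(52.7778) = 7.2648 m/s

7.2648 m/s


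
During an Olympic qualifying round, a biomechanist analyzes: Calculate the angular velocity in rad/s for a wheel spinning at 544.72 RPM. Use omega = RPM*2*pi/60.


omega = RPM * 2 * pi / 60
omega = 544.72 * 2 * 3.14159 / 60
omega = 3422.5767 / 60 = 57.0429 rad/s

57.0429 rad/s


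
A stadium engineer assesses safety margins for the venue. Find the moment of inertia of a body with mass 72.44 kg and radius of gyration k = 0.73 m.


I = m * k^2
I = 72.44 * 0.73^2
I = 72.44 * 0.5329 = 38.6033 kg*m^2

38.6033 kg*m^2


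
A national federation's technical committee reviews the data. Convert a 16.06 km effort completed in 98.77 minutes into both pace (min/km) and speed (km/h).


Pace = time / distance = 98.77 min / 16.06 km = 6.1501 min/km
Speed = distance / time_in_hours = 16.06 / 1.6462 hr
Speed = 9.756 km/h

6.1501 min/km, 9.756 km/h


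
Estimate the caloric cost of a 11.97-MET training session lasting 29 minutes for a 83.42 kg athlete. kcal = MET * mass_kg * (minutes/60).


kcal = MET * mass * time_hr
Convert time: 29 min = 0.4833 hr
kcal = 11.97 * 83.42 * 0.4833
kcal = 482.6264 kcal

482.6264 kcal


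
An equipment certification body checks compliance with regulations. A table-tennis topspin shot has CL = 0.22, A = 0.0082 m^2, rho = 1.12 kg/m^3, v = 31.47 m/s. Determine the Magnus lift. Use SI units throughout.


FM = 0.5 * CL * rho * A * v^2
FM = 0.5 * 0.22 * 1.12 * 0.0082 * 31.47^2
v^2 = 990.3609
FM = 0.5 * 0.22 * 1.12 * 0.0082 * 990.3609 = 1.0005 N

1.0005 N


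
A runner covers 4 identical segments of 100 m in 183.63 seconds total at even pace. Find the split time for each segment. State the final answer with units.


Split time = total_time / n_laps = 183.63 / 4
Split time = 45.9075 s per lap

45.9075 s


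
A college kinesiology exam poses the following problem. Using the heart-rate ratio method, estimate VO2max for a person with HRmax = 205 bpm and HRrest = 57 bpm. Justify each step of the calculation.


VO2max = 15.3 * HRmax / HRrest
VO2max = 15.3 * 205 / 57
VO2max = 3136.5 / 57 = 55.0263 mL/kg/min

55.0263 mL/kg/min


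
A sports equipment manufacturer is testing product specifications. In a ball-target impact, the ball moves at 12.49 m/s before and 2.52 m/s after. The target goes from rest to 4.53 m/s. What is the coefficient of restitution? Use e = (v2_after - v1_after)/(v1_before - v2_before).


e = (v2_after - v1_after) / (v1_before - v2_before)
Numerator = 4.53 - 2.52 = 2.01
Denominator = 12.49 - 0 = 12.49
e = 2.01 / 12.49 = 0.1609

0.1609


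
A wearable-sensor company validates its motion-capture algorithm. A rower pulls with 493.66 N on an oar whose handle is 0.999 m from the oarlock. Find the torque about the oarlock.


tau = F * d
tau = 493.66 * 0.999
tau = 493.1663 N*m

493.1663 N*m


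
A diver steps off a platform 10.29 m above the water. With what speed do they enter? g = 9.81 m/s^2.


v = sqrt(2 * g * h)
v = sqrt(2 * 9.81 * 10.29)
v = sqrt(201.8898) = 14.2088 m/s

14.2088 m/s


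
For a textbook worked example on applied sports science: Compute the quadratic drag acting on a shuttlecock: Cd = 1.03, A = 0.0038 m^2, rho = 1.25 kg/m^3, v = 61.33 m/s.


Fd = 0.5 * Cd * rho * A * v^2
Fd = 0.5 * 1.03 * 1.25 * 0.0038 * 61.33^2
v^2 = 3761.3689
Fd = 0.5 * 1.03 * 1.25 * 0.0038 * 3761.3689 = 9.2012 N

9.2012 N


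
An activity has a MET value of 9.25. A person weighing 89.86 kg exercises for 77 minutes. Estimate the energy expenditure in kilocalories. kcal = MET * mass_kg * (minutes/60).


kcal = MET * mass * time_hr
Convert time: 77 min = 1.2833 hr
kcal = 9.25 * 89.86 * 1.2833
kcal = 1066.7131 kcal

1066.7131 kcal


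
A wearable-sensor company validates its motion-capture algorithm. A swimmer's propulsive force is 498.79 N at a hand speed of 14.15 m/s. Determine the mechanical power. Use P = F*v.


P = F * v
P = 498.79 * 14.15
P = 7057.8785 W

7057.8785 W


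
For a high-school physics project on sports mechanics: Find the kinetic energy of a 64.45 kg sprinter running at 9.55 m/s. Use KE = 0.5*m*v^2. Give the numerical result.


KE = 0.5 * m * v^2
KE = 0.5 * 64.45 * 9.55^2
KE = 0.5 * 64.45 * 91.2025 = 2939.0006 J

2939.0006 J


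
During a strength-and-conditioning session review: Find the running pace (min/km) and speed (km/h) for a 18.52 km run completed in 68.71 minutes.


Pace = time / distance = 68.71 min / 18.52 km = 3.71 min/km
Speed = distance / time_in_hours = 18.52 / 1.1452 hr
Speed = 16.1723 km/h

3.71 min/km, 16.1723 km/h


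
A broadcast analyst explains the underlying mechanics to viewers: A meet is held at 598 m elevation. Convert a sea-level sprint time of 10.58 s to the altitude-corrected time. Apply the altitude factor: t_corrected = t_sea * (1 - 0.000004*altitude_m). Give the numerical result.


Correction factor = 1 - 0.000004 * 598 = 0.997608
t_corrected = t_sea * factor = 10.58 * 0.997608
t_corrected = 10.5547 s

10.5547 s


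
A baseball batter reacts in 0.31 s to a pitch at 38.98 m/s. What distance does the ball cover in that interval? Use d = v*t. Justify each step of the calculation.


d = v * t
d = 38.98 * 0.31
d = 12.0838 m

12.0838 m


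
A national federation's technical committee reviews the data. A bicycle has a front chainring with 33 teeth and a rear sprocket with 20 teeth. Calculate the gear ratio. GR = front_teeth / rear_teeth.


GR = front_teeth / rear_teeth
GR = 33 / 20
GR = 1.65

1.65


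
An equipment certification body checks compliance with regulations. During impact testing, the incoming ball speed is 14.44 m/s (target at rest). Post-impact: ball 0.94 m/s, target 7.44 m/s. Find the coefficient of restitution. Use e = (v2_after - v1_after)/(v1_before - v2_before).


e = (v2_after - v1_after) / (v1_before - v2_before)
Numerator = 7.44 - 0.94 = 6.5
Denominator = 14.44 - 0 = 14.44
e = 6.5 / 14.44 = 0.4501

0.4501


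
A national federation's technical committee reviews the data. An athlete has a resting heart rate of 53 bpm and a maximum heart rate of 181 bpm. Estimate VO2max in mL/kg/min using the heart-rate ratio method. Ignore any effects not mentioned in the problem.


VO2max = 15.3 * HRmax / HRrest
VO2max = 15.3 * 181 / 53
VO2max = 2769.3 / 53 = 52.2509 mL/kg/min

52.2509 mL/kg/min


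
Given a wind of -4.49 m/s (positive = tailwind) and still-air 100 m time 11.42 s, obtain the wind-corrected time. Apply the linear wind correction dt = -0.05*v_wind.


dt = -0.05 * v_wind = -0.05 * -4.49 = 0.2245 s
t_corrected = t_still + dt = 11.42 + (0.2245)
t_corrected = 11.6445 s

11.6445 s


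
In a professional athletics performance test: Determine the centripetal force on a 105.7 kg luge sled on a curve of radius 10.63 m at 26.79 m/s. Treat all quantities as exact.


Fc = m * v^2 / r
v^2 = 26.79^2 = 717.7041
Fc = 105.7 * 717.7041 / 10.63
Fc = 75861.3234 / 10.63 = 7136.5309 N

7136.5309 N


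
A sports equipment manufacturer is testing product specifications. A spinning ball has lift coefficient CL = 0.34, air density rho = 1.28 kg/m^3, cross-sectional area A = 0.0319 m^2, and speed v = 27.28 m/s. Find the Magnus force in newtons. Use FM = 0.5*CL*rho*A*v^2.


FM = 0.5 * CL * rho * A * v^2
FM = 0.5 * 0.34 * 1.28 * 0.0319 * 27.28^2
v^2 = 744.1984
FM = 0.5 * 0.34 * 1.28 * 0.0319 * 744.1984 = 5.1658 N

5.1658 N


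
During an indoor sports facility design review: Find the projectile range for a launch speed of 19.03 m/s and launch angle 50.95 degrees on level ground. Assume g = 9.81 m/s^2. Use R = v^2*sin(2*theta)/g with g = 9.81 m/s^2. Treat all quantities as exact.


R = v^2 * sin(2*theta) / g
Convert angle to radians: theta = 50.95 deg = 0.8892 rad
sin(2*theta) = sin(1.7785) = 0.9785
R = 19.03^2 * 0.9785 / 9.81
R = 362.1409 * 0.9785 / 9.81 = 36.1221 m

36.1221 m


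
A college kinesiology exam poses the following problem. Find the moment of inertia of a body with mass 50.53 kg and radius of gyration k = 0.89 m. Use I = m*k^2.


I = m * k^2
I = 50.53 * 0.89^2
I = 50.53 * 0.7921 = 40.0248 kg*m^2

40.0248 kg*m^2


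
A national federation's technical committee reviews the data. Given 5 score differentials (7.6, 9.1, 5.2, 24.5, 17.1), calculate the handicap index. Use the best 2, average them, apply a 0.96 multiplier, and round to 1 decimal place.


All differentials: 7.6, 9.1, 5.2, 24.5, 17.1
Sorted: 5.2, 7.6, 9.1, 17.1, 24.5
Best 2: 5.2, 7.6
Average of best = 12.8 / 2 = 6.4
Raw index = 6.4 * 0.96 = 6.144
Handicap index = round(6.144, 1) = 6.1

6.1


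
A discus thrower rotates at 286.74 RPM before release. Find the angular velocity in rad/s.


omega = RPM * 2 * pi / 60
omega = 286.74 * 2 * 3.14159 / 60
omega = 1801.6406 / 60 = 30.0273 rad/s

30.0273 rad/s


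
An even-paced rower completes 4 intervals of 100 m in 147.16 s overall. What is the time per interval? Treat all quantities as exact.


Split time = total_time / n_laps = 147.16 / 4
Split time = 36.79 s per lap

36.79 s


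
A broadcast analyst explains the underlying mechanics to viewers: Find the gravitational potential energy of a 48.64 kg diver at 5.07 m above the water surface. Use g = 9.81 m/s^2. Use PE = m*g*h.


PE = m * g * h
PE = 48.64 * 9.81 * 5.07
PE = 477.1584 * 5.07 = 2419.1931 J

2419.1931 J


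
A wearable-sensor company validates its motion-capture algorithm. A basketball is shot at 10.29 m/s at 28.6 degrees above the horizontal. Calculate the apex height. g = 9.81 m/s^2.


H = (v*sin(theta))^2 / (2*g)
vy = v*sin(theta) = 10.29 * sin(28.6 deg) = 4.9257 m/s
H = vy^2 / (2*g) = 24.2629 / (2*9.81)
H = 24.2629 / 19.62 = 1.2366 m

1.2366 m


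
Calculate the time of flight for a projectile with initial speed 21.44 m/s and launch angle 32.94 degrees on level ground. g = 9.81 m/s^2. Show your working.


T = 2*v*sin(theta)/g
sin(theta) = sin(32.94 deg) = 0.5438
T = 2*21.44*0.5438 / 9.81
T = 23.3164 / 9.81 = 2.3768 s

2.3768 s


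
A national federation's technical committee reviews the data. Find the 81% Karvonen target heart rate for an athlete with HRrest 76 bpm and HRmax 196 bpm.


Target = HRrest + pct*(HRmax - HRrest)
Heart rate reserve = HRmax - HRrest = 196 - 76 = 120 bpm
Fraction = 81% = 0.81
Target = 76 + 0.81 * 120
Target = 76 + 97.2 = 173.2 bpm

173.2 bpm


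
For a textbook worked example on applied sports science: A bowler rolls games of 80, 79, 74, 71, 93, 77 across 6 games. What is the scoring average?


Average = sum / n
Sum = 474
Average = 474 / 6 = 79

79


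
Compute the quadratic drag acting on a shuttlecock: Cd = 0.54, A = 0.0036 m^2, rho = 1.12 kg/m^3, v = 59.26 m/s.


Fd = 0.5 * Cd * rho * A * v^2
Fd = 0.5 * 0.54 * 1.12 * 0.0036 * 59.26^2
v^2 = 3511.7476
Fd = 0.5 * 0.54 * 1.12 * 0.0036 * 3511.7476 = 3.823 N

3.823 N


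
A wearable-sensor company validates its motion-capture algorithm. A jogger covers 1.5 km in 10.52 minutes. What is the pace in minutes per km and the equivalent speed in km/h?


Pace = time / distance = 10.52 min / 1.5 km = 7.0133 min/km
Speed = distance / time_in_hours = 1.5 / 0.1753 hr
Speed = 8.5551 km/h

7.0133 min/km, 8.5551 km/h


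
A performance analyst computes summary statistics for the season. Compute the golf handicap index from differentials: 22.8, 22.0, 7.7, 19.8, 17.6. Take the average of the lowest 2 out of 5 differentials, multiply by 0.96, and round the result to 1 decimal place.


All differentials: 22.8, 22.0, 7.7, 19.8, 17.6
Sorted: 7.7, 17.6, 19.8, 22.0, 22.8
Best 2: 7.7, 17.6
Average of best = 25.3 / 2 = 12.65
Raw index = 12.65 * 0.96 = 12.144
Handicap index = round(12.144, 1) = 12.1

12.1


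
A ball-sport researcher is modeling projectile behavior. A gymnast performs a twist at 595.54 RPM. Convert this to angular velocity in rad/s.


omega = RPM * 2 * pi / 60
omega = 595.54 * 2 * 3.14159 / 60
omega = 3741.8882 / 60 = 62.3648 rad/s

62.3648 rad/s


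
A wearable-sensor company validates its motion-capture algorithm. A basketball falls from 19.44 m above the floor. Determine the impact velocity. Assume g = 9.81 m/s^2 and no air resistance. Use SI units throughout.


v = sqrt(2 * g * h)
v = sqrt(2 * 9.81 * 19.44)
v = sqrt(381.4128) = 19.5298 m/s

19.5298 m/s


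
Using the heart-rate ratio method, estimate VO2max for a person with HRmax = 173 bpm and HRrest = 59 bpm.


VO2max = 15.3 * HRmax / HRrest
VO2max = 15.3 * 173 / 59
VO2max = 2646.9 / 59 = 44.8627 mL/kg/min

44.8627 mL/kg/min


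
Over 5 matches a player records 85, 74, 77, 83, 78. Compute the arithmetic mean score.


Average = sum / n
Sum = 397
Average = 397 / 5 = 79.4

79.4


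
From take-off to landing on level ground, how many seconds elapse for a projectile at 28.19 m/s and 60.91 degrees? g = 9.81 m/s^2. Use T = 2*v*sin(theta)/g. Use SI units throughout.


T = 2*v*sin(theta)/g
sin(theta) = sin(60.91 deg) = 0.8739
T = 2*28.19*0.8739 / 9.81
T = 49.2681 / 9.81 = 5.0222 s

5.0222 s


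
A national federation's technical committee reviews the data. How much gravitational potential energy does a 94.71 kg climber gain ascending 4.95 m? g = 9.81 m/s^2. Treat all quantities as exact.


PE = m * g * h
PE = 94.71 * 9.81 * 4.95
PE = 929.1051 * 4.95 = 4599.0702 J

4599.0702 J


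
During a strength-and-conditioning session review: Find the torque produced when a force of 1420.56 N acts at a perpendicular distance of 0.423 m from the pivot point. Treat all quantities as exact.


tau = F * d
tau = 1420.56 * 0.423
tau = 600.8969 N*m

600.8969 N*m


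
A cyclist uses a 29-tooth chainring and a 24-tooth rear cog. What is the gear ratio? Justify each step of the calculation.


GR = front_teeth / rear_teeth
GR = 29 / 24
GR = 1.2083

1.2083


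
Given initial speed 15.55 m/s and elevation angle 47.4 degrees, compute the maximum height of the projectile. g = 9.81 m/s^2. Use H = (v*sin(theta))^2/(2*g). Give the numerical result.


H = (v*sin(theta))^2 / (2*g)
vy = v*sin(theta) = 15.55 * sin(47.4 deg) = 11.4463 m/s
H = vy^2 / (2*g) = 131.018 / (2*9.81)
H = 131.018 / 19.62 = 6.6778 m

6.6778 m


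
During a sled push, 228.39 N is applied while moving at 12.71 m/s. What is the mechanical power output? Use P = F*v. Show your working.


P = F * v
P = 228.39 * 12.71
P = 2902.8369 W

2902.8369 W


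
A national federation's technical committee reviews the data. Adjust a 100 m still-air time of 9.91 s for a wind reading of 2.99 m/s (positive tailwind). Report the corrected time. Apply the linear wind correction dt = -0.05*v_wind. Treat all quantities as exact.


dt = -0.05 * v_wind = -0.05 * 2.99 = -0.1495 s
t_corrected = t_still + dt = 9.91 + (-0.1495)
t_corrected = 9.7605 s

9.7605 s


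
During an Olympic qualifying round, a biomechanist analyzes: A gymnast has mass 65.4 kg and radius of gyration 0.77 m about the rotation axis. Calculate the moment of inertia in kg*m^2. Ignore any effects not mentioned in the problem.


I = m * k^2
I = 65.4 * 0.77^2
I = 65.4 * 0.5929 = 38.7757 kg*m^2

38.7757 kg*m^2


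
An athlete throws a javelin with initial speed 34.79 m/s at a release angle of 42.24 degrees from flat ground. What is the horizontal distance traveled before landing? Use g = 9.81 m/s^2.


R = v^2 * sin(2*theta) / g
Convert angle to radians: theta = 42.24 deg = 0.7372 rad
sin(2*theta) = sin(1.4745) = 0.9954
R = 34.79^2 * 0.9954 / 9.81
R = 1210.3441 * 0.9954 / 9.81 = 122.8065 m

122.8065 m


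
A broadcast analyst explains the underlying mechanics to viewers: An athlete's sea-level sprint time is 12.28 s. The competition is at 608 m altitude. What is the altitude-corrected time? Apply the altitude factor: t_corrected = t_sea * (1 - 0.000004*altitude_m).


Correction factor = 1 - 0.000004 * 608 = 0.997568
t_corrected = t_sea * factor = 12.28 * 0.997568
t_corrected = 12.2501 s

12.2501 s


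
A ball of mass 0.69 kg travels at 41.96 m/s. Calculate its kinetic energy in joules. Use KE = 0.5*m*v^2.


KE = 0.5 * m * v^2
KE = 0.5 * 0.69 * 41.96^2
KE = 0.5 * 0.69 * 1760.6416 = 607.4214 J

607.4214 J


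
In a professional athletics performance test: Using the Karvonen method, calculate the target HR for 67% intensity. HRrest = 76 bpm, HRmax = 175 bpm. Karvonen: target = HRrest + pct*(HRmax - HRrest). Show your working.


Target = HRrest + pct*(HRmax - HRrest)
Heart rate reserve = HRmax - HRrest = 175 - 76 = 99 bpm
Fraction = 67% = 0.67
Target = 76 + 0.67 * 99
Target = 76 + 66.33 = 142.33 bpm

142.33 bpm


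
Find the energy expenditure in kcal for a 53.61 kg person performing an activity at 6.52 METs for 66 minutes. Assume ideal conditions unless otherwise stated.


kcal = MET * mass * time_hr
Convert time: 66 min = 1.1 hr
kcal = 6.52 * 53.61 * 1.1
kcal = 384.4909 kcal

384.4909 kcal


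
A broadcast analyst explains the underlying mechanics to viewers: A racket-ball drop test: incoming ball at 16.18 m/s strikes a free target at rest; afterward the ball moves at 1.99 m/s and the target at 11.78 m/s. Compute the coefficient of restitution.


e = (v2_after - v1_after) / (v1_before - v2_before)
Numerator = 11.78 - 1.99 = 9.79
Denominator = 16.18 - 0 = 16.18
e = 9.79 / 16.18 = 0.6051

0.6051


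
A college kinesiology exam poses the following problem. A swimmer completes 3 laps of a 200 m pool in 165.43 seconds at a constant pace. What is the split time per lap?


Split time = total_time / n_laps = 165.43 / 3
Split time = 55.1433 s per lap

55.1433 s


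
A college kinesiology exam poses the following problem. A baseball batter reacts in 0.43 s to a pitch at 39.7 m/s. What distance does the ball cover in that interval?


d = v * t
d = 39.7 * 0.43
d = 17.071 m

17.071 m


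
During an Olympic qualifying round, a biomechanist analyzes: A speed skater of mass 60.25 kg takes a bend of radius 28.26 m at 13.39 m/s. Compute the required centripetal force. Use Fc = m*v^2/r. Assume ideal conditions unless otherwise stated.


Fc = m * v^2 / r
v^2 = 13.39^2 = 179.2921
Fc = 60.25 * 179.2921 / 28.26
Fc = 10802.349 / 28.26 = 382.2487 N

382.2487 N


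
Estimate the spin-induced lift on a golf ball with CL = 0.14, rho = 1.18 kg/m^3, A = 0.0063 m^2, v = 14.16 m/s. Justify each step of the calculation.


FM = 0.5 * CL * rho * A * v^2
FM = 0.5 * 0.14 * 1.18 * 0.0063 * 14.16^2
v^2 = 200.5056
FM = 0.5 * 0.14 * 1.18 * 0.0063 * 200.5056 = 0.1043 N

0.1043 N


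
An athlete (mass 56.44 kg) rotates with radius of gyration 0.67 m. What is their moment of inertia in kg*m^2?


I = m * k^2
I = 56.44 * 0.67^2
I = 56.44 * 0.4489 = 25.3359 kg*m^2

25.3359 kg*m^2


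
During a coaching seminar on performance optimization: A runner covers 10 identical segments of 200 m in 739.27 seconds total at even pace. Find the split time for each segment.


Split time = total_time / n_laps = 739.27 / 10
Split time = 73.927 s per lap

73.927 s


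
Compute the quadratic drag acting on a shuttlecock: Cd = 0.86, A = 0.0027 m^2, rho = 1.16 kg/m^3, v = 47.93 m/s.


Fd = 0.5 * Cd * rho * A * v^2
Fd = 0.5 * 0.86 * 1.16 * 0.0027 * 47.93^2
v^2 = 2297.2849
Fd = 0.5 * 0.86 * 1.16 * 0.0027 * 2297.2849 = 3.0939 N

3.0939 N


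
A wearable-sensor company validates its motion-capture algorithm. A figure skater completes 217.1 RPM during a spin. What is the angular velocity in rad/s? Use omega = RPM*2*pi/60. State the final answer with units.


omega = RPM * 2 * pi / 60
omega = 217.1 * 2 * 3.14159 / 60
omega = 1364.0795 / 60 = 22.7347 rad/s

22.7347 rad/s


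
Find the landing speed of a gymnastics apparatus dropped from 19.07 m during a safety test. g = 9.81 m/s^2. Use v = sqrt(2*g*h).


v = sqrt(2 * g * h)
v = sqrt(2 * 9.81 * 19.07)
v = sqrt(374.1534) = 19.343 m/s

19.343 m/s


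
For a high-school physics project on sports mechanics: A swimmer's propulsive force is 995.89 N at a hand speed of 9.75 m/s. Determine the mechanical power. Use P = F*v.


P = F * v
P = 995.89 * 9.75
P = 9709.9275 W

9709.9275 W


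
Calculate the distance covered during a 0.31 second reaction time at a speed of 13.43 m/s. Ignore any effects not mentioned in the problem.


d = v * t
d = 13.43 * 0.31
d = 4.1633 m

4.1633 m


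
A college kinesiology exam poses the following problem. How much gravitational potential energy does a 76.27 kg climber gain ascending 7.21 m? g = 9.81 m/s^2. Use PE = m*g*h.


PE = m * g * h
PE = 76.27 * 9.81 * 7.21
PE = 748.2087 * 7.21 = 5394.5847 J

5394.5847 J


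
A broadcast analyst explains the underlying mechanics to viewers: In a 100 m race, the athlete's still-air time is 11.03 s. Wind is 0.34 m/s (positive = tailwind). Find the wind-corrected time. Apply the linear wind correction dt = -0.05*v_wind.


dt = -0.05 * v_wind = -0.05 * 0.34 = -0.017 s
t_corrected = t_still + dt = 11.03 + (-0.017)
t_corrected = 11.013 s

11.013 s


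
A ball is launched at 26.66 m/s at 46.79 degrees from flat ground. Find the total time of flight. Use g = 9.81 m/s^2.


T = 2*v*sin(theta)/g
sin(theta) = sin(46.79 deg) = 0.7288
T = 2*26.66*0.7288 / 9.81
T = 38.8622 / 9.81 = 3.9615 s

3.9615 s


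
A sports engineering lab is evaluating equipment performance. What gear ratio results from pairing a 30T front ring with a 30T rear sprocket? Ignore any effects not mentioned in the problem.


GR = front_teeth / rear_teeth
GR = 30 / 30
GR = 1

1


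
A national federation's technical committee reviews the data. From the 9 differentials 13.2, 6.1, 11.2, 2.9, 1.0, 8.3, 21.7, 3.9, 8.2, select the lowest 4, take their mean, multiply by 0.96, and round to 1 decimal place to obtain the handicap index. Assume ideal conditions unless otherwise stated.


All differentials: 13.2, 6.1, 11.2, 2.9, 1.0, 8.3, 21.7, 3.9, 8.2
Sorted: 1.0, 2.9, 3.9, 6.1, 8.2, 8.3, 11.2, 13.2, 21.7
Best 4: 1.0, 2.9, 3.9, 6.1
Average of best = 13.9 / 4 = 3.475
Raw index = 3.475 * 0.96 = 3.336
Handicap index = round(3.336, 1) = 3.3

3.3


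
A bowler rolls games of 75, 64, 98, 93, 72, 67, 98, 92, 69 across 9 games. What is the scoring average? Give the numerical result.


Average = sum / n
Sum = 728
Average = 728 / 9 = 80.8889

80.8889


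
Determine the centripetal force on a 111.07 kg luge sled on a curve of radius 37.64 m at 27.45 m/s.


Fc = m * v^2 / r
v^2 = 27.45^2 = 753.5025
Fc = 111.07 * 753.5025 / 37.64
Fc = 83691.5227 / 37.64 = 2223.473 N

2223.473 N


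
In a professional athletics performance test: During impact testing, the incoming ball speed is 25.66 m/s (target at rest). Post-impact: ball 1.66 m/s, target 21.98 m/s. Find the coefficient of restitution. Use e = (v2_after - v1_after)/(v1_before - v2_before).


e = (v2_after - v1_after) / (v1_before - v2_before)
Numerator = 21.98 - 1.66 = 20.32
Denominator = 25.66 - 0 = 25.66
e = 20.32 / 25.66 = 0.7919

0.7919


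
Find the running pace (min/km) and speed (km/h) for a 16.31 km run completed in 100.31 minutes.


Pace = time / distance = 100.31 min / 16.31 km = 6.1502 min/km
Speed = distance / time_in_hours = 16.31 / 1.6718 hr
Speed = 9.7558 km/h

6.1502 min/km, 9.7558 km/h


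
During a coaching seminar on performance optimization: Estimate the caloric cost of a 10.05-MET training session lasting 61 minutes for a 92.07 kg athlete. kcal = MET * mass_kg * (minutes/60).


kcal = MET * mass * time_hr
Convert time: 61 min = 1.0167 hr
kcal = 10.05 * 92.07 * 1.0167
kcal = 940.7252 kcal

940.7252 kcal


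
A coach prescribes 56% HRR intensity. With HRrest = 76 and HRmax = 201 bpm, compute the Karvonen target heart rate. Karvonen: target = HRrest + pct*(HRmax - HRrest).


Target = HRrest + pct*(HRmax - HRrest)
Heart rate reserve = HRmax - HRrest = 201 - 76 = 125 bpm
Fraction = 56% = 0.56
Target = 76 + 0.56 * 125
Target = 76 + 70 = 146 bpm

146 bpm


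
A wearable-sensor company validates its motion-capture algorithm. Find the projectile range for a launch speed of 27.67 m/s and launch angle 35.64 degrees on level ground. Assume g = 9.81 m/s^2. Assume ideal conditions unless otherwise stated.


R = v^2 * sin(2*theta) / g
Convert angle to radians: theta = 35.64 deg = 0.622 rad
sin(2*theta) = sin(1.2441) = 0.9471
R = 27.67^2 * 0.9471 / 9.81
R = 765.6289 * 0.9471 / 9.81 = 73.917 m

73.917 m


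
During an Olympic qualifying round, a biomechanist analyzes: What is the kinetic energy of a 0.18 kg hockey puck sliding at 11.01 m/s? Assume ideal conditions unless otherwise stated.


KE = 0.5 * m * v^2
KE = 0.5 * 0.18 * 11.01^2
KE = 0.5 * 0.18 * 121.2201 = 10.9098 J

10.9098 J


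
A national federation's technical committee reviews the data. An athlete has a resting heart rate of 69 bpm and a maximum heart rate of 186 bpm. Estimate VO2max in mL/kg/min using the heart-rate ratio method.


VO2max = 15.3 * HRmax / HRrest
VO2max = 15.3 * 186 / 69
VO2max = 2845.8 / 69 = 41.2435 mL/kg/min

41.2435 mL/kg/min


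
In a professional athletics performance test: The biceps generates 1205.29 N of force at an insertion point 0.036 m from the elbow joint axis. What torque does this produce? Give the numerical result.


tau = F * d
tau = 1205.29 * 0.036
tau = 43.3904 N*m

43.3904 N*m


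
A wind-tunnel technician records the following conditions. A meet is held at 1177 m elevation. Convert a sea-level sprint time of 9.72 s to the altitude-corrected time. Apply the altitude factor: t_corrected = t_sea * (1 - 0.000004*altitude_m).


Correction factor = 1 - 0.000004 * 1177 = 0.995292
t_corrected = t_sea * factor = 9.72 * 0.995292
t_corrected = 9.6742 s

9.6742 s


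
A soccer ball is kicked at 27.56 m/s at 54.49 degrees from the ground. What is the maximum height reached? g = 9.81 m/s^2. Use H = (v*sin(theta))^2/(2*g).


H = (v*sin(theta))^2 / (2*g)
vy = v*sin(theta) = 27.56 * sin(54.49 deg) = 22.4342 m/s
H = vy^2 / (2*g) = 503.2947 / (2*9.81)
H = 503.2947 / 19.62 = 25.6521 m

25.6521 m


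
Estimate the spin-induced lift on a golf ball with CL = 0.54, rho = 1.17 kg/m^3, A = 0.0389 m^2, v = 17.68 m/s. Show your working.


FM = 0.5 * CL * rho * A * v^2
FM = 0.5 * 0.54 * 1.17 * 0.0389 * 17.68^2
v^2 = 312.5824
FM = 0.5 * 0.54 * 1.17 * 0.0389 * 312.5824 = 3.8412 N

3.8412 N


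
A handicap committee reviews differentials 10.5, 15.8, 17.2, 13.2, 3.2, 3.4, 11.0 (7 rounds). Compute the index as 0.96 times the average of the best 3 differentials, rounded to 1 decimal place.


All differentials: 10.5, 15.8, 17.2, 13.2, 3.2, 3.4, 11.0
Sorted: 3.2, 3.4, 10.5, 11.0, 13.2, 15.8, 17.2
Best 3: 3.2, 3.4, 10.5
Average of best = 17.1 / 3 = 5.7
Raw index = 5.7 * 0.96 = 5.472
Handicap index = round(5.472, 1) = 5.5

5.5


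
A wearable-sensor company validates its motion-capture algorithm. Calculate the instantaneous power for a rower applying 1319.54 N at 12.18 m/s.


P = F * v
P = 1319.54 * 12.18
P = 16071.9972 W

16071.9972 W


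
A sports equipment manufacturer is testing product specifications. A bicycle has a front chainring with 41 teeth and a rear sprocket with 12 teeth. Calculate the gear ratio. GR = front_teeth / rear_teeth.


GR = front_teeth / rear_teeth
GR = 41 / 12
GR = 3.4167

3.4167


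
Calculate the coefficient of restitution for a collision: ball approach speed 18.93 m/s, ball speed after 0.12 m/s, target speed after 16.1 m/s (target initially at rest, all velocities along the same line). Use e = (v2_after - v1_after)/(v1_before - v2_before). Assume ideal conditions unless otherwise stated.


e = (v2_after - v1_after) / (v1_before - v2_before)
Numerator = 16.1 - 0.12 = 15.98
Denominator = 18.93 - 0 = 18.93
e = 15.98 / 18.93 = 0.8442

0.8442


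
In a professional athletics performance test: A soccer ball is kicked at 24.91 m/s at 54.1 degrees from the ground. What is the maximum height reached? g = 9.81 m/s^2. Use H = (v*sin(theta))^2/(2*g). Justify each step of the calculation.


H = (v*sin(theta))^2 / (2*g)
vy = v*sin(theta) = 24.91 * sin(54.1 deg) = 20.1781 m/s
H = vy^2 / (2*g) = 407.1572 / (2*9.81)
H = 407.1572 / 19.62 = 20.7522 m

20.7522 m


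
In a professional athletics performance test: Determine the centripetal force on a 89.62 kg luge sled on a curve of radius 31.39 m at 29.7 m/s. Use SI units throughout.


Fc = m * v^2 / r
v^2 = 29.7^2 = 882.09
Fc = 89.62 * 882.09 / 31.39
Fc = 79052.9058 / 31.39 = 2518.4105 N

2518.4105 N


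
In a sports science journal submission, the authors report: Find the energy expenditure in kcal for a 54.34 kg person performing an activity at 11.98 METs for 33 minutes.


kcal = MET * mass * time_hr
Convert time: 33 min = 0.55 hr
kcal = 11.98 * 54.34 * 0.55
kcal = 358.0463 kcal

358.0463 kcal


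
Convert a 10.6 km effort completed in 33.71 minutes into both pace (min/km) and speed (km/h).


Pace = time / distance = 33.71 min / 10.6 km = 3.1802 min/km
Speed = distance / time_in_hours = 10.6 / 0.5618 hr
Speed = 18.8668 km/h

3.1802 min/km, 18.8668 km/h


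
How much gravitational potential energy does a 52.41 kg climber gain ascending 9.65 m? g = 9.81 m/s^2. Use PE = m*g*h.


PE = m * g * h
PE = 52.41 * 9.81 * 9.65
PE = 514.1421 * 9.65 = 4961.4713 J

4961.4713 J


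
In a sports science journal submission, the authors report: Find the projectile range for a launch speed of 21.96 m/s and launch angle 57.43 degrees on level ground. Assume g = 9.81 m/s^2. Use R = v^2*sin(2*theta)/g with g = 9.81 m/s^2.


R = v^2 * sin(2*theta) / g
Convert angle to radians: theta = 57.43 deg = 1.0023 rad
sin(2*theta) = sin(2.0047) = 0.9073
R = 21.96^2 * 0.9073 / 9.81
R = 482.2416 * 0.9073 / 9.81 = 44.6031 m

44.6031 m


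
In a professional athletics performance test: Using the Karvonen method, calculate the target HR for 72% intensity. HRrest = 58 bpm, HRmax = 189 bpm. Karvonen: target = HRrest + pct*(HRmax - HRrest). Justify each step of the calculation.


Target = HRrest + pct*(HRmax - HRrest)
Heart rate reserve = HRmax - HRrest = 189 - 58 = 131 bpm
Fraction = 72% = 0.72
Target = 58 + 0.72 * 131
Target = 58 + 94.32 = 152.32 bpm

152.32 bpm


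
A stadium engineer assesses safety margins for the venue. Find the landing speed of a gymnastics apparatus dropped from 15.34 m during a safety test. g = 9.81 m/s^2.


v = sqrt(2 * g * h)
v = sqrt(2 * 9.81 * 15.34)
v = sqrt(300.9708) = 17.3485 m/s

17.3485 m/s


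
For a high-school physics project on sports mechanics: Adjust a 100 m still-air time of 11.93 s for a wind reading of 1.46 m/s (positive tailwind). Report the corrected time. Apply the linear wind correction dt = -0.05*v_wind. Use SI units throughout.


dt = -0.05 * v_wind = -0.05 * 1.46 = -0.073 s
t_corrected = t_still + dt = 11.93 + (-0.073)
t_corrected = 11.857 s

11.857 s


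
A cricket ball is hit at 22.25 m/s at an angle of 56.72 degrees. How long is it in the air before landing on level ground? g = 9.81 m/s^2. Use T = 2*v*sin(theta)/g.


T = 2*v*sin(theta)/g
sin(theta) = sin(56.72 deg) = 0.836
T = 2*22.25*0.836 / 9.81
T = 37.202 / 9.81 = 3.7922 s

3.7922 s


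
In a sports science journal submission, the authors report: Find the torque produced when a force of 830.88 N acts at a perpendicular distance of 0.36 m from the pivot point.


tau = F * d
tau = 830.88 * 0.36
tau = 299.1168 N*m

299.1168 N*m


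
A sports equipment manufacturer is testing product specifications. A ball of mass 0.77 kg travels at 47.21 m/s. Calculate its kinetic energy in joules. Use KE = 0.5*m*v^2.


KE = 0.5 * m * v^2
KE = 0.5 * 0.77 * 47.21^2
KE = 0.5 * 0.77 * 2228.7841 = 858.0819 J

858.0819 J


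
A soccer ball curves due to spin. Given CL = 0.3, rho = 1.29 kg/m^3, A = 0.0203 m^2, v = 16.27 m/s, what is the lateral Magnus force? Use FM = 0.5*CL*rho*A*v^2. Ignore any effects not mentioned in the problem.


FM = 0.5 * CL * rho * A * v^2
FM = 0.5 * 0.3 * 1.29 * 0.0203 * 16.27^2
v^2 = 264.7129
FM = 0.5 * 0.3 * 1.29 * 0.0203 * 264.7129 = 1.0398 N

1.0398 N


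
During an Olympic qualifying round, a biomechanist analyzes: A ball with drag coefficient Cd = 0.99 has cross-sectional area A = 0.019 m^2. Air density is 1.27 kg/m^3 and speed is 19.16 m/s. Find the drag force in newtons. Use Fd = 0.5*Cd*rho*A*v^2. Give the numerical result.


Fd = 0.5 * Cd * rho * A * v^2
Fd = 0.5 * 0.99 * 1.27 * 0.019 * 19.16^2
v^2 = 367.1056
Fd = 0.5 * 0.99 * 1.27 * 0.019 * 367.1056 = 4.3848 N

4.3848 N


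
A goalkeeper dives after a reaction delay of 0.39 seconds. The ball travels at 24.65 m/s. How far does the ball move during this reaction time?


d = v * t
d = 24.65 * 0.39
d = 9.6135 m

9.6135 m


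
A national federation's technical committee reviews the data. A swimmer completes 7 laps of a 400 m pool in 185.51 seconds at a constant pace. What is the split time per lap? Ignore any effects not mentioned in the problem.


Split time = total_time / n_laps = 185.51 / 7
Split time = 26.5014 s per lap

26.5014 s


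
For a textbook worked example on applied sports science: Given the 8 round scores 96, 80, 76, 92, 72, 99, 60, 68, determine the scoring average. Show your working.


Average = sum / n
Sum = 643
Average = 643 / 8 = 80.375

80.375


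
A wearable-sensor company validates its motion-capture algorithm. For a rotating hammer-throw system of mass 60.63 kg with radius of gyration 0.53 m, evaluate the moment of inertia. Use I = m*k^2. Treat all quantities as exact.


I = m * k^2
I = 60.63 * 0.53^2
I = 60.63 * 0.2809 = 17.031 kg*m^2

17.031 kg*m^2


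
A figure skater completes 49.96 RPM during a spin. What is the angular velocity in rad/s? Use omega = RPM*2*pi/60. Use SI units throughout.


omega = RPM * 2 * pi / 60
omega = 49.96 * 2 * 3.14159 / 60
omega = 313.9079 / 60 = 5.2318 rad/s

5.2318 rad/s


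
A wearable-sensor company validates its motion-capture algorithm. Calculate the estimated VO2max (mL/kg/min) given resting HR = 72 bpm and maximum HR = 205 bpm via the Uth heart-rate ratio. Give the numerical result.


VO2max = 15.3 * HRmax / HRrest
VO2max = 15.3 * 205 / 72
VO2max = 3136.5 / 72 = 43.5625 mL/kg/min

43.5625 mL/kg/min


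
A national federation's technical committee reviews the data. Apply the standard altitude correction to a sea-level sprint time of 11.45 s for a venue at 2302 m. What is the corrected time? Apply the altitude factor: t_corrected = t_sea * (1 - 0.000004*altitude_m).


Correction factor = 1 - 0.000004 * 2302 = 0.990792
t_corrected = t_sea * factor = 11.45 * 0.990792
t_corrected = 11.3446 s

11.3446 s


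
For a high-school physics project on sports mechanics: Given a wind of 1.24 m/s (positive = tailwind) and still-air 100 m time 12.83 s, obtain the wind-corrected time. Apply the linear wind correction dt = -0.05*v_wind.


dt = -0.05 * v_wind = -0.05 * 1.24 = -0.062 s
t_corrected = t_still + dt = 12.83 + (-0.062)
t_corrected = 12.768 s

12.768 s
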